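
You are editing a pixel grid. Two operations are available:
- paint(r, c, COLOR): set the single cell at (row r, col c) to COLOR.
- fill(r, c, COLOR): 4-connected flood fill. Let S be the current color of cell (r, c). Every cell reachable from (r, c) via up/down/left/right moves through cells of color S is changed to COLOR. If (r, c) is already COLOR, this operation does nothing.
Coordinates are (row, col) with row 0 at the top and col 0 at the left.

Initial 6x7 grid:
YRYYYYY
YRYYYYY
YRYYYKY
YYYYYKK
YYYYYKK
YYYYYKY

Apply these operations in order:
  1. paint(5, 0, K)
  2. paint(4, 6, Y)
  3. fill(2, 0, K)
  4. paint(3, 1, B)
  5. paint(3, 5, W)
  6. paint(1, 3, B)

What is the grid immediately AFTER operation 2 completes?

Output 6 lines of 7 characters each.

After op 1 paint(5,0,K):
YRYYYYY
YRYYYYY
YRYYYKY
YYYYYKK
YYYYYKK
KYYYYKY
After op 2 paint(4,6,Y):
YRYYYYY
YRYYYYY
YRYYYKY
YYYYYKK
YYYYYKY
KYYYYKY

Answer: YRYYYYY
YRYYYYY
YRYYYKY
YYYYYKK
YYYYYKY
KYYYYKY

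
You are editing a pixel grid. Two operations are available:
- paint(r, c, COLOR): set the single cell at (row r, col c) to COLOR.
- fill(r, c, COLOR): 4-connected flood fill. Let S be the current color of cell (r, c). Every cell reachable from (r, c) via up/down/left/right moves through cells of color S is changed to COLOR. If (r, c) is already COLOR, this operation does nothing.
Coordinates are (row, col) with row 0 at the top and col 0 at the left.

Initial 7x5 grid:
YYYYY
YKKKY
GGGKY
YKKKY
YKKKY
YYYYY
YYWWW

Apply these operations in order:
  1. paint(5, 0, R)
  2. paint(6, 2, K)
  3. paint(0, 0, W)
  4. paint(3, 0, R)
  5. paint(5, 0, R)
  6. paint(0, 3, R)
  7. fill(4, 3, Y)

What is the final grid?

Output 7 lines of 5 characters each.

Answer: WYYRY
YYYYY
GGGYY
RYYYY
YYYYY
RYYYY
YYKWW

Derivation:
After op 1 paint(5,0,R):
YYYYY
YKKKY
GGGKY
YKKKY
YKKKY
RYYYY
YYWWW
After op 2 paint(6,2,K):
YYYYY
YKKKY
GGGKY
YKKKY
YKKKY
RYYYY
YYKWW
After op 3 paint(0,0,W):
WYYYY
YKKKY
GGGKY
YKKKY
YKKKY
RYYYY
YYKWW
After op 4 paint(3,0,R):
WYYYY
YKKKY
GGGKY
RKKKY
YKKKY
RYYYY
YYKWW
After op 5 paint(5,0,R):
WYYYY
YKKKY
GGGKY
RKKKY
YKKKY
RYYYY
YYKWW
After op 6 paint(0,3,R):
WYYRY
YKKKY
GGGKY
RKKKY
YKKKY
RYYYY
YYKWW
After op 7 fill(4,3,Y) [10 cells changed]:
WYYRY
YYYYY
GGGYY
RYYYY
YYYYY
RYYYY
YYKWW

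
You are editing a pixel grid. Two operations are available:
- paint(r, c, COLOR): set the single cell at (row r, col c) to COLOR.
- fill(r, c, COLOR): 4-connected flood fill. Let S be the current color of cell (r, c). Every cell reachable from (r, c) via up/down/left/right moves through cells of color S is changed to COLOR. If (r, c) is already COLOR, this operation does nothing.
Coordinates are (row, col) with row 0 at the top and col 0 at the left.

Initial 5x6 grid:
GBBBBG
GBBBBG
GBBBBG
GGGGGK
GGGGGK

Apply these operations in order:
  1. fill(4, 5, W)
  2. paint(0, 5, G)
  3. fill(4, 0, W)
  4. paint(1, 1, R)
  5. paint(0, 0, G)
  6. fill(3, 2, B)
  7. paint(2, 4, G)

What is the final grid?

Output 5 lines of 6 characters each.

Answer: GBBBBG
BRBBBG
BBBBGG
BBBBBB
BBBBBB

Derivation:
After op 1 fill(4,5,W) [2 cells changed]:
GBBBBG
GBBBBG
GBBBBG
GGGGGW
GGGGGW
After op 2 paint(0,5,G):
GBBBBG
GBBBBG
GBBBBG
GGGGGW
GGGGGW
After op 3 fill(4,0,W) [13 cells changed]:
WBBBBG
WBBBBG
WBBBBG
WWWWWW
WWWWWW
After op 4 paint(1,1,R):
WBBBBG
WRBBBG
WBBBBG
WWWWWW
WWWWWW
After op 5 paint(0,0,G):
GBBBBG
WRBBBG
WBBBBG
WWWWWW
WWWWWW
After op 6 fill(3,2,B) [14 cells changed]:
GBBBBG
BRBBBG
BBBBBG
BBBBBB
BBBBBB
After op 7 paint(2,4,G):
GBBBBG
BRBBBG
BBBBGG
BBBBBB
BBBBBB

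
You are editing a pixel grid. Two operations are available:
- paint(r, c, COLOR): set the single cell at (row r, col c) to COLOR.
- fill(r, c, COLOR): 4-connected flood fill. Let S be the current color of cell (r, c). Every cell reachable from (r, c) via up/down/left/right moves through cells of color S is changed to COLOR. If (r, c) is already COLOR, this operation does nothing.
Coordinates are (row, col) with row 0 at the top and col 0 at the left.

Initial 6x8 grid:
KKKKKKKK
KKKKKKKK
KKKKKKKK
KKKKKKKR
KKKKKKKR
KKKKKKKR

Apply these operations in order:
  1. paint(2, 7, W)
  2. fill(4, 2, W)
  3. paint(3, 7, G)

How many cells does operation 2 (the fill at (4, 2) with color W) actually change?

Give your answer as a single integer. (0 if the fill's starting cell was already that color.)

Answer: 44

Derivation:
After op 1 paint(2,7,W):
KKKKKKKK
KKKKKKKK
KKKKKKKW
KKKKKKKR
KKKKKKKR
KKKKKKKR
After op 2 fill(4,2,W) [44 cells changed]:
WWWWWWWW
WWWWWWWW
WWWWWWWW
WWWWWWWR
WWWWWWWR
WWWWWWWR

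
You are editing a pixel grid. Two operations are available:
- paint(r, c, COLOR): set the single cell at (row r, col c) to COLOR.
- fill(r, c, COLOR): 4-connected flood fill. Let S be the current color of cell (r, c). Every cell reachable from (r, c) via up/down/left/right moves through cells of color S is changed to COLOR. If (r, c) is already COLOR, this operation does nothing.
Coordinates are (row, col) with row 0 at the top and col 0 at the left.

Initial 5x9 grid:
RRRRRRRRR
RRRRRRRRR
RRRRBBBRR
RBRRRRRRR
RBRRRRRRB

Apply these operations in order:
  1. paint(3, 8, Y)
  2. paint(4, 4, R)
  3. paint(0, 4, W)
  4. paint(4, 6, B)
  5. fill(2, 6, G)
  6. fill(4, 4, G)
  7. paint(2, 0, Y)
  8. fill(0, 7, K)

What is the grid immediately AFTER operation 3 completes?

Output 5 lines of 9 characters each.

Answer: RRRRWRRRR
RRRRRRRRR
RRRRBBBRR
RBRRRRRRY
RBRRRRRRB

Derivation:
After op 1 paint(3,8,Y):
RRRRRRRRR
RRRRRRRRR
RRRRBBBRR
RBRRRRRRY
RBRRRRRRB
After op 2 paint(4,4,R):
RRRRRRRRR
RRRRRRRRR
RRRRBBBRR
RBRRRRRRY
RBRRRRRRB
After op 3 paint(0,4,W):
RRRRWRRRR
RRRRRRRRR
RRRRBBBRR
RBRRRRRRY
RBRRRRRRB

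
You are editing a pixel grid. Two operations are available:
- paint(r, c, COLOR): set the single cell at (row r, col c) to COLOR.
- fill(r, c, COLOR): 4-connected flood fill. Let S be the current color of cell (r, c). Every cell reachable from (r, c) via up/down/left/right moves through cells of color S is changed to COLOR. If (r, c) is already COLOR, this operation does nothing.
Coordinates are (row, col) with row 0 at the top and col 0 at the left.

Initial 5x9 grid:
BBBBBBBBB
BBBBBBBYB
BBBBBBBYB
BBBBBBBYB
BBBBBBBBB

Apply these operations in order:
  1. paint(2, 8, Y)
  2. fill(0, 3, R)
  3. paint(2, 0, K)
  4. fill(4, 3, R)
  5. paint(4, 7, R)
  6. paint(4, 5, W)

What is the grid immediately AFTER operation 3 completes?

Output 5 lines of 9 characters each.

After op 1 paint(2,8,Y):
BBBBBBBBB
BBBBBBBYB
BBBBBBBYY
BBBBBBBYB
BBBBBBBBB
After op 2 fill(0,3,R) [41 cells changed]:
RRRRRRRRR
RRRRRRRYR
RRRRRRRYY
RRRRRRRYR
RRRRRRRRR
After op 3 paint(2,0,K):
RRRRRRRRR
RRRRRRRYR
KRRRRRRYY
RRRRRRRYR
RRRRRRRRR

Answer: RRRRRRRRR
RRRRRRRYR
KRRRRRRYY
RRRRRRRYR
RRRRRRRRR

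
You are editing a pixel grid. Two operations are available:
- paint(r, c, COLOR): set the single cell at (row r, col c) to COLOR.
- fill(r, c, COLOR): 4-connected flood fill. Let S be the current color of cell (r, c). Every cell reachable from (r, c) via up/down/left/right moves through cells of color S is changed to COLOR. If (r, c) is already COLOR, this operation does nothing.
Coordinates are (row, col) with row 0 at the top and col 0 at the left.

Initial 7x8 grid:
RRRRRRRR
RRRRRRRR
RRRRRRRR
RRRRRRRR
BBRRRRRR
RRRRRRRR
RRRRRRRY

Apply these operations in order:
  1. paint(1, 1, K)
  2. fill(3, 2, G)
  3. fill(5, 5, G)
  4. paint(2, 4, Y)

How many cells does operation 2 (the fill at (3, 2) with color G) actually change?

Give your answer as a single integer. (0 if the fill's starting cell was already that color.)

Answer: 52

Derivation:
After op 1 paint(1,1,K):
RRRRRRRR
RKRRRRRR
RRRRRRRR
RRRRRRRR
BBRRRRRR
RRRRRRRR
RRRRRRRY
After op 2 fill(3,2,G) [52 cells changed]:
GGGGGGGG
GKGGGGGG
GGGGGGGG
GGGGGGGG
BBGGGGGG
GGGGGGGG
GGGGGGGY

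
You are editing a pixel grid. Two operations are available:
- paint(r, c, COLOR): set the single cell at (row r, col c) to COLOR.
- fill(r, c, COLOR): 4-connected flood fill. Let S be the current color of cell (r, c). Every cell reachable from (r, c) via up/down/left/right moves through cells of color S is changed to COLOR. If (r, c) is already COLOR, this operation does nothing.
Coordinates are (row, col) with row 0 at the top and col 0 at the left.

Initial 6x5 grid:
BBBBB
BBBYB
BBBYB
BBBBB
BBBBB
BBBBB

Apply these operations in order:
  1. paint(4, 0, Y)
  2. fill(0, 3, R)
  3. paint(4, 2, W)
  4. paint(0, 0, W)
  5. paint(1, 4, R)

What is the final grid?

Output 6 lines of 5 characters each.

Answer: WRRRR
RRRYR
RRRYR
RRRRR
YRWRR
RRRRR

Derivation:
After op 1 paint(4,0,Y):
BBBBB
BBBYB
BBBYB
BBBBB
YBBBB
BBBBB
After op 2 fill(0,3,R) [27 cells changed]:
RRRRR
RRRYR
RRRYR
RRRRR
YRRRR
RRRRR
After op 3 paint(4,2,W):
RRRRR
RRRYR
RRRYR
RRRRR
YRWRR
RRRRR
After op 4 paint(0,0,W):
WRRRR
RRRYR
RRRYR
RRRRR
YRWRR
RRRRR
After op 5 paint(1,4,R):
WRRRR
RRRYR
RRRYR
RRRRR
YRWRR
RRRRR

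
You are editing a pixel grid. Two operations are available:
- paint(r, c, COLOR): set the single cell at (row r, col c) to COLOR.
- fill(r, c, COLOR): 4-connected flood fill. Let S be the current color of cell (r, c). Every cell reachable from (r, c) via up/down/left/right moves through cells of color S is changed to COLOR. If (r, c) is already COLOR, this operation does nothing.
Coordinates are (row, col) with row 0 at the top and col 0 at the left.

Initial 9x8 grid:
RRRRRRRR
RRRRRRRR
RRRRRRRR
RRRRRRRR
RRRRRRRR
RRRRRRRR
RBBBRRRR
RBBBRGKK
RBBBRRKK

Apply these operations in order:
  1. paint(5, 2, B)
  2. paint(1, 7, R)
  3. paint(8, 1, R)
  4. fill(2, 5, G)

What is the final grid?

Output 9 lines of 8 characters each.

After op 1 paint(5,2,B):
RRRRRRRR
RRRRRRRR
RRRRRRRR
RRRRRRRR
RRRRRRRR
RRBRRRRR
RBBBRRRR
RBBBRGKK
RBBBRRKK
After op 2 paint(1,7,R):
RRRRRRRR
RRRRRRRR
RRRRRRRR
RRRRRRRR
RRRRRRRR
RRBRRRRR
RBBBRRRR
RBBBRGKK
RBBBRRKK
After op 3 paint(8,1,R):
RRRRRRRR
RRRRRRRR
RRRRRRRR
RRRRRRRR
RRRRRRRR
RRBRRRRR
RBBBRRRR
RBBBRGKK
RRBBRRKK
After op 4 fill(2,5,G) [58 cells changed]:
GGGGGGGG
GGGGGGGG
GGGGGGGG
GGGGGGGG
GGGGGGGG
GGBGGGGG
GBBBGGGG
GBBBGGKK
GGBBGGKK

Answer: GGGGGGGG
GGGGGGGG
GGGGGGGG
GGGGGGGG
GGGGGGGG
GGBGGGGG
GBBBGGGG
GBBBGGKK
GGBBGGKK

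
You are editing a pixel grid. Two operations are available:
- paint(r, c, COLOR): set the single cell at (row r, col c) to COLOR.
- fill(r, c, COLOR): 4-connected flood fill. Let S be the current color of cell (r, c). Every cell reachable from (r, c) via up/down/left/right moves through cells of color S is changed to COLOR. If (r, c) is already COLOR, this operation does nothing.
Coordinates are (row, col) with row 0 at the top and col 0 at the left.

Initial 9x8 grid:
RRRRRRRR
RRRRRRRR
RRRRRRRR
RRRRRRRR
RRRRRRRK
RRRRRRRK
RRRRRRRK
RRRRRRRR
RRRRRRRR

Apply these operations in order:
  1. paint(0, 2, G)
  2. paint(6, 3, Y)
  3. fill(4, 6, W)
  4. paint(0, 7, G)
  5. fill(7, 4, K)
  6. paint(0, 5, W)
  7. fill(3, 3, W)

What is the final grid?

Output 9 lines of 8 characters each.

Answer: WWGWWWWG
WWWWWWWW
WWWWWWWW
WWWWWWWW
WWWWWWWW
WWWWWWWW
WWWYWWWW
WWWWWWWW
WWWWWWWW

Derivation:
After op 1 paint(0,2,G):
RRGRRRRR
RRRRRRRR
RRRRRRRR
RRRRRRRR
RRRRRRRK
RRRRRRRK
RRRRRRRK
RRRRRRRR
RRRRRRRR
After op 2 paint(6,3,Y):
RRGRRRRR
RRRRRRRR
RRRRRRRR
RRRRRRRR
RRRRRRRK
RRRRRRRK
RRRYRRRK
RRRRRRRR
RRRRRRRR
After op 3 fill(4,6,W) [67 cells changed]:
WWGWWWWW
WWWWWWWW
WWWWWWWW
WWWWWWWW
WWWWWWWK
WWWWWWWK
WWWYWWWK
WWWWWWWW
WWWWWWWW
After op 4 paint(0,7,G):
WWGWWWWG
WWWWWWWW
WWWWWWWW
WWWWWWWW
WWWWWWWK
WWWWWWWK
WWWYWWWK
WWWWWWWW
WWWWWWWW
After op 5 fill(7,4,K) [66 cells changed]:
KKGKKKKG
KKKKKKKK
KKKKKKKK
KKKKKKKK
KKKKKKKK
KKKKKKKK
KKKYKKKK
KKKKKKKK
KKKKKKKK
After op 6 paint(0,5,W):
KKGKKWKG
KKKKKKKK
KKKKKKKK
KKKKKKKK
KKKKKKKK
KKKKKKKK
KKKYKKKK
KKKKKKKK
KKKKKKKK
After op 7 fill(3,3,W) [68 cells changed]:
WWGWWWWG
WWWWWWWW
WWWWWWWW
WWWWWWWW
WWWWWWWW
WWWWWWWW
WWWYWWWW
WWWWWWWW
WWWWWWWW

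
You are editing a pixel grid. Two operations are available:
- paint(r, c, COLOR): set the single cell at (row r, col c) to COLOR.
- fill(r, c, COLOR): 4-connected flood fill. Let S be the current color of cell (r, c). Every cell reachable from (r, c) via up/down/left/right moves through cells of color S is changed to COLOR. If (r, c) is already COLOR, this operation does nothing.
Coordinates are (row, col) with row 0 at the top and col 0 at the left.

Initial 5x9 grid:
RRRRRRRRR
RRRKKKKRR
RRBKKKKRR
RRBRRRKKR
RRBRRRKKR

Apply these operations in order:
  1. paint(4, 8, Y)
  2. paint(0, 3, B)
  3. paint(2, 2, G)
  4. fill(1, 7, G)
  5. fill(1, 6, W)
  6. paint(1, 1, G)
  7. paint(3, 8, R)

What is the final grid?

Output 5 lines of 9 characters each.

After op 1 paint(4,8,Y):
RRRRRRRRR
RRRKKKKRR
RRBKKKKRR
RRBRRRKKR
RRBRRRKKY
After op 2 paint(0,3,B):
RRRBRRRRR
RRRKKKKRR
RRBKKKKRR
RRBRRRKKR
RRBRRRKKY
After op 3 paint(2,2,G):
RRRBRRRRR
RRRKKKKRR
RRGKKKKRR
RRBRRRKKR
RRBRRRKKY
After op 4 fill(1,7,G) [10 cells changed]:
RRRBGGGGG
RRRKKKKGG
RRGKKKKGG
RRBRRRKKG
RRBRRRKKY
After op 5 fill(1,6,W) [12 cells changed]:
RRRBGGGGG
RRRWWWWGG
RRGWWWWGG
RRBRRRWWG
RRBRRRWWY
After op 6 paint(1,1,G):
RRRBGGGGG
RGRWWWWGG
RRGWWWWGG
RRBRRRWWG
RRBRRRWWY
After op 7 paint(3,8,R):
RRRBGGGGG
RGRWWWWGG
RRGWWWWGG
RRBRRRWWR
RRBRRRWWY

Answer: RRRBGGGGG
RGRWWWWGG
RRGWWWWGG
RRBRRRWWR
RRBRRRWWY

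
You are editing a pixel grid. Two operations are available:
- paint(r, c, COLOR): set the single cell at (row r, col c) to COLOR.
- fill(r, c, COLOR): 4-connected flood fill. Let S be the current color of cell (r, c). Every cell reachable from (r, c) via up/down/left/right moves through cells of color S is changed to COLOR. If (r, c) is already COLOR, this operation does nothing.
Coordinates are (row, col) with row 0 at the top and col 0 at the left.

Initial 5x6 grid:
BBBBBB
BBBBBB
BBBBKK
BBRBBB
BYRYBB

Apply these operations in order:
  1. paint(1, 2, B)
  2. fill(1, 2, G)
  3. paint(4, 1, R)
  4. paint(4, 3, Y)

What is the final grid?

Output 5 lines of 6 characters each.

Answer: GGGGGG
GGGGGG
GGGGKK
GGRGGG
GRRYGG

Derivation:
After op 1 paint(1,2,B):
BBBBBB
BBBBBB
BBBBKK
BBRBBB
BYRYBB
After op 2 fill(1,2,G) [24 cells changed]:
GGGGGG
GGGGGG
GGGGKK
GGRGGG
GYRYGG
After op 3 paint(4,1,R):
GGGGGG
GGGGGG
GGGGKK
GGRGGG
GRRYGG
After op 4 paint(4,3,Y):
GGGGGG
GGGGGG
GGGGKK
GGRGGG
GRRYGG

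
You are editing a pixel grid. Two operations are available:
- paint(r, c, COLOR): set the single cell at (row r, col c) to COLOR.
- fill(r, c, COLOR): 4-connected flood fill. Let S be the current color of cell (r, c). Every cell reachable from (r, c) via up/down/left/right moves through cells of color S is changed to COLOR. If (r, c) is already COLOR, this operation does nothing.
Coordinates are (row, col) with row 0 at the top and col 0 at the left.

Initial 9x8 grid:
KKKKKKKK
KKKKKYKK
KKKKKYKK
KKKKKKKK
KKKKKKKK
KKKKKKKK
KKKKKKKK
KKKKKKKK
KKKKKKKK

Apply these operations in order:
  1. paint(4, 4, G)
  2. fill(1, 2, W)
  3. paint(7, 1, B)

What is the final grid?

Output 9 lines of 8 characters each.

Answer: WWWWWWWW
WWWWWYWW
WWWWWYWW
WWWWWWWW
WWWWGWWW
WWWWWWWW
WWWWWWWW
WBWWWWWW
WWWWWWWW

Derivation:
After op 1 paint(4,4,G):
KKKKKKKK
KKKKKYKK
KKKKKYKK
KKKKKKKK
KKKKGKKK
KKKKKKKK
KKKKKKKK
KKKKKKKK
KKKKKKKK
After op 2 fill(1,2,W) [69 cells changed]:
WWWWWWWW
WWWWWYWW
WWWWWYWW
WWWWWWWW
WWWWGWWW
WWWWWWWW
WWWWWWWW
WWWWWWWW
WWWWWWWW
After op 3 paint(7,1,B):
WWWWWWWW
WWWWWYWW
WWWWWYWW
WWWWWWWW
WWWWGWWW
WWWWWWWW
WWWWWWWW
WBWWWWWW
WWWWWWWW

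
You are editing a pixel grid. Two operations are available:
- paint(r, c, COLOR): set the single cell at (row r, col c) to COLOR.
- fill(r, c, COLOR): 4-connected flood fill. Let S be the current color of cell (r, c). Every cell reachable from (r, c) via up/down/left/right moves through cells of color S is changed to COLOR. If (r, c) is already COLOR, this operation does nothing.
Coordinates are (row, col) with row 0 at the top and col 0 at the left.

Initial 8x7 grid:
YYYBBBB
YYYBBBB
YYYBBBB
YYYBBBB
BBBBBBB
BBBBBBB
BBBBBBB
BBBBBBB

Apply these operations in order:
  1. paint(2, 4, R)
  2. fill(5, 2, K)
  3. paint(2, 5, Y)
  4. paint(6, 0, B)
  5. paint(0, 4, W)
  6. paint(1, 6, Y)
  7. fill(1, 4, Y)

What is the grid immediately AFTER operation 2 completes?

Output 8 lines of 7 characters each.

After op 1 paint(2,4,R):
YYYBBBB
YYYBBBB
YYYBRBB
YYYBBBB
BBBBBBB
BBBBBBB
BBBBBBB
BBBBBBB
After op 2 fill(5,2,K) [43 cells changed]:
YYYKKKK
YYYKKKK
YYYKRKK
YYYKKKK
KKKKKKK
KKKKKKK
KKKKKKK
KKKKKKK

Answer: YYYKKKK
YYYKKKK
YYYKRKK
YYYKKKK
KKKKKKK
KKKKKKK
KKKKKKK
KKKKKKK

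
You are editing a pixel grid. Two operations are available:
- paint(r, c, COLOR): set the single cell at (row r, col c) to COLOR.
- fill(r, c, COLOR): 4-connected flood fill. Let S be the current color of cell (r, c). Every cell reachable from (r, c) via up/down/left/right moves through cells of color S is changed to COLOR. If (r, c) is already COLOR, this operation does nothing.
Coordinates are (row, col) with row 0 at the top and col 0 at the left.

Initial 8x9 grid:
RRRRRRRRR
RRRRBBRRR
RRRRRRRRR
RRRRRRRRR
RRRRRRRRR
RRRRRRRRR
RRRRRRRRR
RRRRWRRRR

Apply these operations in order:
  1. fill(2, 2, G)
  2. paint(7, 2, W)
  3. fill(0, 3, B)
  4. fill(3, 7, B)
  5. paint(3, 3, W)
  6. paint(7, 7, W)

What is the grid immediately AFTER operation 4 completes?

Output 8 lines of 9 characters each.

After op 1 fill(2,2,G) [69 cells changed]:
GGGGGGGGG
GGGGBBGGG
GGGGGGGGG
GGGGGGGGG
GGGGGGGGG
GGGGGGGGG
GGGGGGGGG
GGGGWGGGG
After op 2 paint(7,2,W):
GGGGGGGGG
GGGGBBGGG
GGGGGGGGG
GGGGGGGGG
GGGGGGGGG
GGGGGGGGG
GGGGGGGGG
GGWGWGGGG
After op 3 fill(0,3,B) [68 cells changed]:
BBBBBBBBB
BBBBBBBBB
BBBBBBBBB
BBBBBBBBB
BBBBBBBBB
BBBBBBBBB
BBBBBBBBB
BBWBWBBBB
After op 4 fill(3,7,B) [0 cells changed]:
BBBBBBBBB
BBBBBBBBB
BBBBBBBBB
BBBBBBBBB
BBBBBBBBB
BBBBBBBBB
BBBBBBBBB
BBWBWBBBB

Answer: BBBBBBBBB
BBBBBBBBB
BBBBBBBBB
BBBBBBBBB
BBBBBBBBB
BBBBBBBBB
BBBBBBBBB
BBWBWBBBB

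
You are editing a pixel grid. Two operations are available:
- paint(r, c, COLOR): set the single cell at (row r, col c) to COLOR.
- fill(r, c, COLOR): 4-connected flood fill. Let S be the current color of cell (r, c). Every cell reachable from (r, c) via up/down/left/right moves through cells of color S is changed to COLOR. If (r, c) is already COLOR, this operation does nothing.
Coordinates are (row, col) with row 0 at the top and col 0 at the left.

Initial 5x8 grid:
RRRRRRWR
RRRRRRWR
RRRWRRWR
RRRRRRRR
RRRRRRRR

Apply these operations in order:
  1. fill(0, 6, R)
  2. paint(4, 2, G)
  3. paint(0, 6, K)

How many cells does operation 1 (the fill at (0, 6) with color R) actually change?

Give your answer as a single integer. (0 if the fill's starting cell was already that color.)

Answer: 3

Derivation:
After op 1 fill(0,6,R) [3 cells changed]:
RRRRRRRR
RRRRRRRR
RRRWRRRR
RRRRRRRR
RRRRRRRR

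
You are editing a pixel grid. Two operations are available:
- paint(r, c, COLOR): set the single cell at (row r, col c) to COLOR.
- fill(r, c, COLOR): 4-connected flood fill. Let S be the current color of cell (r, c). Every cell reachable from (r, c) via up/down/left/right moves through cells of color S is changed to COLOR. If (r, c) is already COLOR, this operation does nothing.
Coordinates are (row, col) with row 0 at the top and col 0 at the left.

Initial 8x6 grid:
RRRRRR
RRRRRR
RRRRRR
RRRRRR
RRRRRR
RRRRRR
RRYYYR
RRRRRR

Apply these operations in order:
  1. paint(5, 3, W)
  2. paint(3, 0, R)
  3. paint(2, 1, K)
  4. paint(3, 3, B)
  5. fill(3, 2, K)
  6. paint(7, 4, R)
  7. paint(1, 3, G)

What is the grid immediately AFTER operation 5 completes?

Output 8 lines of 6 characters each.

After op 1 paint(5,3,W):
RRRRRR
RRRRRR
RRRRRR
RRRRRR
RRRRRR
RRRWRR
RRYYYR
RRRRRR
After op 2 paint(3,0,R):
RRRRRR
RRRRRR
RRRRRR
RRRRRR
RRRRRR
RRRWRR
RRYYYR
RRRRRR
After op 3 paint(2,1,K):
RRRRRR
RRRRRR
RKRRRR
RRRRRR
RRRRRR
RRRWRR
RRYYYR
RRRRRR
After op 4 paint(3,3,B):
RRRRRR
RRRRRR
RKRRRR
RRRBRR
RRRRRR
RRRWRR
RRYYYR
RRRRRR
After op 5 fill(3,2,K) [42 cells changed]:
KKKKKK
KKKKKK
KKKKKK
KKKBKK
KKKKKK
KKKWKK
KKYYYK
KKKKKK

Answer: KKKKKK
KKKKKK
KKKKKK
KKKBKK
KKKKKK
KKKWKK
KKYYYK
KKKKKK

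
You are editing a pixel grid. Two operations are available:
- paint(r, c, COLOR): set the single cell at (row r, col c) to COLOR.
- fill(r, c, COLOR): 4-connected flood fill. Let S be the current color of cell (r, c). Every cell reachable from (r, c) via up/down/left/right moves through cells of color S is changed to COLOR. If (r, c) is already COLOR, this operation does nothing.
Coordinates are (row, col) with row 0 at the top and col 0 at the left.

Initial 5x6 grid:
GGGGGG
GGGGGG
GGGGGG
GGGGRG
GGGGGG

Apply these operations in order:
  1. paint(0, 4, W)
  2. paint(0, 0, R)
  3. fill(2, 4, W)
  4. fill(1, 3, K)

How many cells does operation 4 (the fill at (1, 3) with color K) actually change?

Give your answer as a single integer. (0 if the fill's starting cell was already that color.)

Answer: 28

Derivation:
After op 1 paint(0,4,W):
GGGGWG
GGGGGG
GGGGGG
GGGGRG
GGGGGG
After op 2 paint(0,0,R):
RGGGWG
GGGGGG
GGGGGG
GGGGRG
GGGGGG
After op 3 fill(2,4,W) [27 cells changed]:
RWWWWW
WWWWWW
WWWWWW
WWWWRW
WWWWWW
After op 4 fill(1,3,K) [28 cells changed]:
RKKKKK
KKKKKK
KKKKKK
KKKKRK
KKKKKK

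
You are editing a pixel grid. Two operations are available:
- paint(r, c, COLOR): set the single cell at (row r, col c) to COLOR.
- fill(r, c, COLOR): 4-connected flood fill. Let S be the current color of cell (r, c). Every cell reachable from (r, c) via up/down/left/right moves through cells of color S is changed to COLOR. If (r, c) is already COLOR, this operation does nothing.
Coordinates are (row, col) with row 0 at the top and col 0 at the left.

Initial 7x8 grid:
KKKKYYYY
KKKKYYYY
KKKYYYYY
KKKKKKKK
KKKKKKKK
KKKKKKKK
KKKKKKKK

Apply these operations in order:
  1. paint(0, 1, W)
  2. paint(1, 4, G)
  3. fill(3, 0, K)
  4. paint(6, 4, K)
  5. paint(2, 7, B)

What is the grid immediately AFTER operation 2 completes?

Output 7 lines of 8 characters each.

Answer: KWKKYYYY
KKKKGYYY
KKKYYYYY
KKKKKKKK
KKKKKKKK
KKKKKKKK
KKKKKKKK

Derivation:
After op 1 paint(0,1,W):
KWKKYYYY
KKKKYYYY
KKKYYYYY
KKKKKKKK
KKKKKKKK
KKKKKKKK
KKKKKKKK
After op 2 paint(1,4,G):
KWKKYYYY
KKKKGYYY
KKKYYYYY
KKKKKKKK
KKKKKKKK
KKKKKKKK
KKKKKKKK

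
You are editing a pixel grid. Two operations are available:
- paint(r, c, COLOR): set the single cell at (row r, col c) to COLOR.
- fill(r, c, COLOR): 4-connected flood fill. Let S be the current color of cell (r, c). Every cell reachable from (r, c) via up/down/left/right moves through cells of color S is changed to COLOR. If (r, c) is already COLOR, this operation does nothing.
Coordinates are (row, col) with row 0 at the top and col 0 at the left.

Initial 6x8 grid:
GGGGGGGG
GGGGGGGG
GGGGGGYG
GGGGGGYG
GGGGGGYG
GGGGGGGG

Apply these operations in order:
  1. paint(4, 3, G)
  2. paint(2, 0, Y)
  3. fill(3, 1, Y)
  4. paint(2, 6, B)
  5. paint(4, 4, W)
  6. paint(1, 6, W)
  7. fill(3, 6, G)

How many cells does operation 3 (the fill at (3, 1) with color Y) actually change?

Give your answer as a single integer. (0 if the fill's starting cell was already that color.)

After op 1 paint(4,3,G):
GGGGGGGG
GGGGGGGG
GGGGGGYG
GGGGGGYG
GGGGGGYG
GGGGGGGG
After op 2 paint(2,0,Y):
GGGGGGGG
GGGGGGGG
YGGGGGYG
GGGGGGYG
GGGGGGYG
GGGGGGGG
After op 3 fill(3,1,Y) [44 cells changed]:
YYYYYYYY
YYYYYYYY
YYYYYYYY
YYYYYYYY
YYYYYYYY
YYYYYYYY

Answer: 44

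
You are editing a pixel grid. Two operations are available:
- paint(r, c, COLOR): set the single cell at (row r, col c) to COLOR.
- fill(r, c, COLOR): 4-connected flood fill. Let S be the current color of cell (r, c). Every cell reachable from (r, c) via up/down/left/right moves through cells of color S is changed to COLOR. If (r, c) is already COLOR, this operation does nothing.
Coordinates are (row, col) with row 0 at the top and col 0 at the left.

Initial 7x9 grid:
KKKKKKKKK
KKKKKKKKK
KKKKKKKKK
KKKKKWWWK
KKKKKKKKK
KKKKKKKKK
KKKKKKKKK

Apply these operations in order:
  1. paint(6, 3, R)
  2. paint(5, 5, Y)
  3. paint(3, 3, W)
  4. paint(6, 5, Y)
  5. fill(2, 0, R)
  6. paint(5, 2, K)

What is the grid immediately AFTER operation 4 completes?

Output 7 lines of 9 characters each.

After op 1 paint(6,3,R):
KKKKKKKKK
KKKKKKKKK
KKKKKKKKK
KKKKKWWWK
KKKKKKKKK
KKKKKKKKK
KKKRKKKKK
After op 2 paint(5,5,Y):
KKKKKKKKK
KKKKKKKKK
KKKKKKKKK
KKKKKWWWK
KKKKKKKKK
KKKKKYKKK
KKKRKKKKK
After op 3 paint(3,3,W):
KKKKKKKKK
KKKKKKKKK
KKKKKKKKK
KKKWKWWWK
KKKKKKKKK
KKKKKYKKK
KKKRKKKKK
After op 4 paint(6,5,Y):
KKKKKKKKK
KKKKKKKKK
KKKKKKKKK
KKKWKWWWK
KKKKKKKKK
KKKKKYKKK
KKKRKYKKK

Answer: KKKKKKKKK
KKKKKKKKK
KKKKKKKKK
KKKWKWWWK
KKKKKKKKK
KKKKKYKKK
KKKRKYKKK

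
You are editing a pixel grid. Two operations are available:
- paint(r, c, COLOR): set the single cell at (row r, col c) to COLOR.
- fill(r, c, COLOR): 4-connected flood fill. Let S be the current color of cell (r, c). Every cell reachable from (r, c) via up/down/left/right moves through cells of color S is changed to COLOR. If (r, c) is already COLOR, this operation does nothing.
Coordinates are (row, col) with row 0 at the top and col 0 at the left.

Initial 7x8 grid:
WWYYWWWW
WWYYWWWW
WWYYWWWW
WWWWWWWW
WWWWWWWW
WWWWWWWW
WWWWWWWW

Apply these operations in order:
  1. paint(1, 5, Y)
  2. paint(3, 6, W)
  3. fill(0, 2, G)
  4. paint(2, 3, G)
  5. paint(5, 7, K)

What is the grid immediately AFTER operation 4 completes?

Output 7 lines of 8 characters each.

After op 1 paint(1,5,Y):
WWYYWWWW
WWYYWYWW
WWYYWWWW
WWWWWWWW
WWWWWWWW
WWWWWWWW
WWWWWWWW
After op 2 paint(3,6,W):
WWYYWWWW
WWYYWYWW
WWYYWWWW
WWWWWWWW
WWWWWWWW
WWWWWWWW
WWWWWWWW
After op 3 fill(0,2,G) [6 cells changed]:
WWGGWWWW
WWGGWYWW
WWGGWWWW
WWWWWWWW
WWWWWWWW
WWWWWWWW
WWWWWWWW
After op 4 paint(2,3,G):
WWGGWWWW
WWGGWYWW
WWGGWWWW
WWWWWWWW
WWWWWWWW
WWWWWWWW
WWWWWWWW

Answer: WWGGWWWW
WWGGWYWW
WWGGWWWW
WWWWWWWW
WWWWWWWW
WWWWWWWW
WWWWWWWW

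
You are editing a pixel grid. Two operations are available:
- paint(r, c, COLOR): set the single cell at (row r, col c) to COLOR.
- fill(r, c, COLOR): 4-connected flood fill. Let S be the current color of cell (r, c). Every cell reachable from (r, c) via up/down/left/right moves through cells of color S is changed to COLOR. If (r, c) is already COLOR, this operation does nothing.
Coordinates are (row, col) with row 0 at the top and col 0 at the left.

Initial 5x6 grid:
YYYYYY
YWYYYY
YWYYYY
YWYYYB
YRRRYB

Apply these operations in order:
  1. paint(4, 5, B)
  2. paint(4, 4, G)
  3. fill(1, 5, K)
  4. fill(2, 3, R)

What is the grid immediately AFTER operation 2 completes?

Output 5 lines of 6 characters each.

Answer: YYYYYY
YWYYYY
YWYYYY
YWYYYB
YRRRGB

Derivation:
After op 1 paint(4,5,B):
YYYYYY
YWYYYY
YWYYYY
YWYYYB
YRRRYB
After op 2 paint(4,4,G):
YYYYYY
YWYYYY
YWYYYY
YWYYYB
YRRRGB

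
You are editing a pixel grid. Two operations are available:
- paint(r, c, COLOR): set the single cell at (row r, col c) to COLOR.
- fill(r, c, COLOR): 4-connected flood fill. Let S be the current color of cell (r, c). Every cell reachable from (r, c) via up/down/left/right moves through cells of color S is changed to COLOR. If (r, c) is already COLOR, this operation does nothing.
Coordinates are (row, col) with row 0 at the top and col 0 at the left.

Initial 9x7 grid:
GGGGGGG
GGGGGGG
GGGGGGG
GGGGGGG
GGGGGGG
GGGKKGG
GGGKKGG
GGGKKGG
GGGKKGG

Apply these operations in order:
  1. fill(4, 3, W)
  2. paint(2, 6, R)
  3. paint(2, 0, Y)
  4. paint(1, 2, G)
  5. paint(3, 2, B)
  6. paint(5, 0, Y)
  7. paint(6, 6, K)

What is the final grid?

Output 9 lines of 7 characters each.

After op 1 fill(4,3,W) [55 cells changed]:
WWWWWWW
WWWWWWW
WWWWWWW
WWWWWWW
WWWWWWW
WWWKKWW
WWWKKWW
WWWKKWW
WWWKKWW
After op 2 paint(2,6,R):
WWWWWWW
WWWWWWW
WWWWWWR
WWWWWWW
WWWWWWW
WWWKKWW
WWWKKWW
WWWKKWW
WWWKKWW
After op 3 paint(2,0,Y):
WWWWWWW
WWWWWWW
YWWWWWR
WWWWWWW
WWWWWWW
WWWKKWW
WWWKKWW
WWWKKWW
WWWKKWW
After op 4 paint(1,2,G):
WWWWWWW
WWGWWWW
YWWWWWR
WWWWWWW
WWWWWWW
WWWKKWW
WWWKKWW
WWWKKWW
WWWKKWW
After op 5 paint(3,2,B):
WWWWWWW
WWGWWWW
YWWWWWR
WWBWWWW
WWWWWWW
WWWKKWW
WWWKKWW
WWWKKWW
WWWKKWW
After op 6 paint(5,0,Y):
WWWWWWW
WWGWWWW
YWWWWWR
WWBWWWW
WWWWWWW
YWWKKWW
WWWKKWW
WWWKKWW
WWWKKWW
After op 7 paint(6,6,K):
WWWWWWW
WWGWWWW
YWWWWWR
WWBWWWW
WWWWWWW
YWWKKWW
WWWKKWK
WWWKKWW
WWWKKWW

Answer: WWWWWWW
WWGWWWW
YWWWWWR
WWBWWWW
WWWWWWW
YWWKKWW
WWWKKWK
WWWKKWW
WWWKKWW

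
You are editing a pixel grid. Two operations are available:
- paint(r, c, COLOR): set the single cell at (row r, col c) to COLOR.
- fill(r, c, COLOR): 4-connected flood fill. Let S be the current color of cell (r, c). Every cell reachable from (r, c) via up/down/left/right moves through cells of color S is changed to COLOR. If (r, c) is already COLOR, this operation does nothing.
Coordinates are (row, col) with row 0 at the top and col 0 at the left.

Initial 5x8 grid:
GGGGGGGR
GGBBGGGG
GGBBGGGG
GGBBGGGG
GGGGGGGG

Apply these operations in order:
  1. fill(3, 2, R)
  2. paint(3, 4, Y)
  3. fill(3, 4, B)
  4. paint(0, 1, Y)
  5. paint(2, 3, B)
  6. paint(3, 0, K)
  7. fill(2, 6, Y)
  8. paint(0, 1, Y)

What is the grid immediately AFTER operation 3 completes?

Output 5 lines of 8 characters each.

After op 1 fill(3,2,R) [6 cells changed]:
GGGGGGGR
GGRRGGGG
GGRRGGGG
GGRRGGGG
GGGGGGGG
After op 2 paint(3,4,Y):
GGGGGGGR
GGRRGGGG
GGRRGGGG
GGRRYGGG
GGGGGGGG
After op 3 fill(3,4,B) [1 cells changed]:
GGGGGGGR
GGRRGGGG
GGRRGGGG
GGRRBGGG
GGGGGGGG

Answer: GGGGGGGR
GGRRGGGG
GGRRGGGG
GGRRBGGG
GGGGGGGG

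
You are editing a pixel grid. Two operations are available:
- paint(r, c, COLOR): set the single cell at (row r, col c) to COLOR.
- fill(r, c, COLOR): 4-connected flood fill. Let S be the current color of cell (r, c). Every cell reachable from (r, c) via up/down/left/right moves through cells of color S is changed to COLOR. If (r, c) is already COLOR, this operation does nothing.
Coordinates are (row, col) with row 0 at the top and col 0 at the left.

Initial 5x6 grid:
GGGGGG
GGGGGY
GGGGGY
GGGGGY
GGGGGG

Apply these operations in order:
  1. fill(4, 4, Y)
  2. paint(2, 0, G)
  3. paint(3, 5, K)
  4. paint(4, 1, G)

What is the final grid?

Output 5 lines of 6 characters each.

After op 1 fill(4,4,Y) [27 cells changed]:
YYYYYY
YYYYYY
YYYYYY
YYYYYY
YYYYYY
After op 2 paint(2,0,G):
YYYYYY
YYYYYY
GYYYYY
YYYYYY
YYYYYY
After op 3 paint(3,5,K):
YYYYYY
YYYYYY
GYYYYY
YYYYYK
YYYYYY
After op 4 paint(4,1,G):
YYYYYY
YYYYYY
GYYYYY
YYYYYK
YGYYYY

Answer: YYYYYY
YYYYYY
GYYYYY
YYYYYK
YGYYYY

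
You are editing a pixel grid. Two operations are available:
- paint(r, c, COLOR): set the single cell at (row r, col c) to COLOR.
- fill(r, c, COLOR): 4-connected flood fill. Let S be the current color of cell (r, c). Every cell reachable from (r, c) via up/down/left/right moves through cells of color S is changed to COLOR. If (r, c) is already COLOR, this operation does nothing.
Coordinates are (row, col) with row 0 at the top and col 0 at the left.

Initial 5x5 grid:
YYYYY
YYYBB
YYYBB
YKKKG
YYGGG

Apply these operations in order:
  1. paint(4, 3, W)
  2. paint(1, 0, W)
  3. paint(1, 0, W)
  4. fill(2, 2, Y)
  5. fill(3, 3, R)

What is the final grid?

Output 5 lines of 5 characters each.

After op 1 paint(4,3,W):
YYYYY
YYYBB
YYYBB
YKKKG
YYGWG
After op 2 paint(1,0,W):
YYYYY
WYYBB
YYYBB
YKKKG
YYGWG
After op 3 paint(1,0,W):
YYYYY
WYYBB
YYYBB
YKKKG
YYGWG
After op 4 fill(2,2,Y) [0 cells changed]:
YYYYY
WYYBB
YYYBB
YKKKG
YYGWG
After op 5 fill(3,3,R) [3 cells changed]:
YYYYY
WYYBB
YYYBB
YRRRG
YYGWG

Answer: YYYYY
WYYBB
YYYBB
YRRRG
YYGWG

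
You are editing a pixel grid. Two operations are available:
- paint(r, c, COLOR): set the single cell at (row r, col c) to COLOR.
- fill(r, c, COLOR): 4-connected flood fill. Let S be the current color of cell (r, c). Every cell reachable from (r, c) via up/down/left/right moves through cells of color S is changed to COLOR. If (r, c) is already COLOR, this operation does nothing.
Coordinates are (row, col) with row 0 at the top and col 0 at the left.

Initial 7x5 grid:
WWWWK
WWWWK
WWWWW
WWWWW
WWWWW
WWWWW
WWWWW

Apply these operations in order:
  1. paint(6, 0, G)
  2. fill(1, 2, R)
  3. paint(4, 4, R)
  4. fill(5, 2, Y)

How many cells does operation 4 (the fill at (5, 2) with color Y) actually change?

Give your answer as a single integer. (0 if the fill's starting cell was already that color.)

After op 1 paint(6,0,G):
WWWWK
WWWWK
WWWWW
WWWWW
WWWWW
WWWWW
GWWWW
After op 2 fill(1,2,R) [32 cells changed]:
RRRRK
RRRRK
RRRRR
RRRRR
RRRRR
RRRRR
GRRRR
After op 3 paint(4,4,R):
RRRRK
RRRRK
RRRRR
RRRRR
RRRRR
RRRRR
GRRRR
After op 4 fill(5,2,Y) [32 cells changed]:
YYYYK
YYYYK
YYYYY
YYYYY
YYYYY
YYYYY
GYYYY

Answer: 32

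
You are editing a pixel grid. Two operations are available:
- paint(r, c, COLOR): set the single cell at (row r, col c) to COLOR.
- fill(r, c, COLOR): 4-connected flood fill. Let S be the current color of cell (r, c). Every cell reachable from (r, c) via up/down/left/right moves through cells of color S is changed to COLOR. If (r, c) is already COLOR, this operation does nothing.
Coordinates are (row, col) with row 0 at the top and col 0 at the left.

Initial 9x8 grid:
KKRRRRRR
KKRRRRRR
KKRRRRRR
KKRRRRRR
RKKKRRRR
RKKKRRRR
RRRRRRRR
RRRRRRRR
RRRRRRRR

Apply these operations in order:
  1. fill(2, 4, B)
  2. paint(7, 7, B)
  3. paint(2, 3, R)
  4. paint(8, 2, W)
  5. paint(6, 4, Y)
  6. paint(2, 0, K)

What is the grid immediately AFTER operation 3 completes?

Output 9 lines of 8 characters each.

After op 1 fill(2,4,B) [58 cells changed]:
KKBBBBBB
KKBBBBBB
KKBBBBBB
KKBBBBBB
BKKKBBBB
BKKKBBBB
BBBBBBBB
BBBBBBBB
BBBBBBBB
After op 2 paint(7,7,B):
KKBBBBBB
KKBBBBBB
KKBBBBBB
KKBBBBBB
BKKKBBBB
BKKKBBBB
BBBBBBBB
BBBBBBBB
BBBBBBBB
After op 3 paint(2,3,R):
KKBBBBBB
KKBBBBBB
KKBRBBBB
KKBBBBBB
BKKKBBBB
BKKKBBBB
BBBBBBBB
BBBBBBBB
BBBBBBBB

Answer: KKBBBBBB
KKBBBBBB
KKBRBBBB
KKBBBBBB
BKKKBBBB
BKKKBBBB
BBBBBBBB
BBBBBBBB
BBBBBBBB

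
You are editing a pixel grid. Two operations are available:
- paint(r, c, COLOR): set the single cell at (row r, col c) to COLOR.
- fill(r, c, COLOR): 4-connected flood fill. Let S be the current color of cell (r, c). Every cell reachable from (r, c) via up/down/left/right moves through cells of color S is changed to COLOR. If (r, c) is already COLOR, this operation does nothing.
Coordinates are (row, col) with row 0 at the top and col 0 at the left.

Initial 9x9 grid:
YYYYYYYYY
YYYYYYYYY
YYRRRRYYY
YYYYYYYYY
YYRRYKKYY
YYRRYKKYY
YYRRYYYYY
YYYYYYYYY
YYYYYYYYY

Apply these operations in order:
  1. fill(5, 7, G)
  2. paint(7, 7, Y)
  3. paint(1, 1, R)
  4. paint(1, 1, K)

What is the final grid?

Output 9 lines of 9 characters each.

After op 1 fill(5,7,G) [67 cells changed]:
GGGGGGGGG
GGGGGGGGG
GGRRRRGGG
GGGGGGGGG
GGRRGKKGG
GGRRGKKGG
GGRRGGGGG
GGGGGGGGG
GGGGGGGGG
After op 2 paint(7,7,Y):
GGGGGGGGG
GGGGGGGGG
GGRRRRGGG
GGGGGGGGG
GGRRGKKGG
GGRRGKKGG
GGRRGGGGG
GGGGGGGYG
GGGGGGGGG
After op 3 paint(1,1,R):
GGGGGGGGG
GRGGGGGGG
GGRRRRGGG
GGGGGGGGG
GGRRGKKGG
GGRRGKKGG
GGRRGGGGG
GGGGGGGYG
GGGGGGGGG
After op 4 paint(1,1,K):
GGGGGGGGG
GKGGGGGGG
GGRRRRGGG
GGGGGGGGG
GGRRGKKGG
GGRRGKKGG
GGRRGGGGG
GGGGGGGYG
GGGGGGGGG

Answer: GGGGGGGGG
GKGGGGGGG
GGRRRRGGG
GGGGGGGGG
GGRRGKKGG
GGRRGKKGG
GGRRGGGGG
GGGGGGGYG
GGGGGGGGG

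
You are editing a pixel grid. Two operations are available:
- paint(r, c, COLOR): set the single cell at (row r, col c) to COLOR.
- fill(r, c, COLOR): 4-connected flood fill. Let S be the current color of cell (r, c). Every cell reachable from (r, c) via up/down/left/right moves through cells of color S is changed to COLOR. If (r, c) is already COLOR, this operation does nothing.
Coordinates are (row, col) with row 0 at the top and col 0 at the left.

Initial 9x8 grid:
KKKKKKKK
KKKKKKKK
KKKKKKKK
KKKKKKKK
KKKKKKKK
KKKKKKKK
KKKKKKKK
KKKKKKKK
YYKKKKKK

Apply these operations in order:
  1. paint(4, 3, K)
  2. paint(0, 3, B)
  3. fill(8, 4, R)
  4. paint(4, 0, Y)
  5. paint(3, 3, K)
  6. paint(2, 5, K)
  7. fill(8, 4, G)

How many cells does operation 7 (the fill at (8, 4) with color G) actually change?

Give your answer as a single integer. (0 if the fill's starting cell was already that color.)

After op 1 paint(4,3,K):
KKKKKKKK
KKKKKKKK
KKKKKKKK
KKKKKKKK
KKKKKKKK
KKKKKKKK
KKKKKKKK
KKKKKKKK
YYKKKKKK
After op 2 paint(0,3,B):
KKKBKKKK
KKKKKKKK
KKKKKKKK
KKKKKKKK
KKKKKKKK
KKKKKKKK
KKKKKKKK
KKKKKKKK
YYKKKKKK
After op 3 fill(8,4,R) [69 cells changed]:
RRRBRRRR
RRRRRRRR
RRRRRRRR
RRRRRRRR
RRRRRRRR
RRRRRRRR
RRRRRRRR
RRRRRRRR
YYRRRRRR
After op 4 paint(4,0,Y):
RRRBRRRR
RRRRRRRR
RRRRRRRR
RRRRRRRR
YRRRRRRR
RRRRRRRR
RRRRRRRR
RRRRRRRR
YYRRRRRR
After op 5 paint(3,3,K):
RRRBRRRR
RRRRRRRR
RRRRRRRR
RRRKRRRR
YRRRRRRR
RRRRRRRR
RRRRRRRR
RRRRRRRR
YYRRRRRR
After op 6 paint(2,5,K):
RRRBRRRR
RRRRRRRR
RRRRRKRR
RRRKRRRR
YRRRRRRR
RRRRRRRR
RRRRRRRR
RRRRRRRR
YYRRRRRR
After op 7 fill(8,4,G) [66 cells changed]:
GGGBGGGG
GGGGGGGG
GGGGGKGG
GGGKGGGG
YGGGGGGG
GGGGGGGG
GGGGGGGG
GGGGGGGG
YYGGGGGG

Answer: 66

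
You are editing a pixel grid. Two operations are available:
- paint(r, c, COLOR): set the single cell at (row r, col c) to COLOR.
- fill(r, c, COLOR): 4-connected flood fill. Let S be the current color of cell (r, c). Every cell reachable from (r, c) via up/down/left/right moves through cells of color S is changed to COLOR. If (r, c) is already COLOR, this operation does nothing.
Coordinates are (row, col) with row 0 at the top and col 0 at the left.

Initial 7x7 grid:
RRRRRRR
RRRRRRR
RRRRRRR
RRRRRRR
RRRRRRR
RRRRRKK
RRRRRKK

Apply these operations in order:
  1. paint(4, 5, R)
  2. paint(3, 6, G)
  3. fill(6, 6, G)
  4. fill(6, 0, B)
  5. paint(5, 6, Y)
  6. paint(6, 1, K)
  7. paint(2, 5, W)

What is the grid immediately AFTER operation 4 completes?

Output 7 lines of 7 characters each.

After op 1 paint(4,5,R):
RRRRRRR
RRRRRRR
RRRRRRR
RRRRRRR
RRRRRRR
RRRRRKK
RRRRRKK
After op 2 paint(3,6,G):
RRRRRRR
RRRRRRR
RRRRRRR
RRRRRRG
RRRRRRR
RRRRRKK
RRRRRKK
After op 3 fill(6,6,G) [4 cells changed]:
RRRRRRR
RRRRRRR
RRRRRRR
RRRRRRG
RRRRRRR
RRRRRGG
RRRRRGG
After op 4 fill(6,0,B) [44 cells changed]:
BBBBBBB
BBBBBBB
BBBBBBB
BBBBBBG
BBBBBBB
BBBBBGG
BBBBBGG

Answer: BBBBBBB
BBBBBBB
BBBBBBB
BBBBBBG
BBBBBBB
BBBBBGG
BBBBBGG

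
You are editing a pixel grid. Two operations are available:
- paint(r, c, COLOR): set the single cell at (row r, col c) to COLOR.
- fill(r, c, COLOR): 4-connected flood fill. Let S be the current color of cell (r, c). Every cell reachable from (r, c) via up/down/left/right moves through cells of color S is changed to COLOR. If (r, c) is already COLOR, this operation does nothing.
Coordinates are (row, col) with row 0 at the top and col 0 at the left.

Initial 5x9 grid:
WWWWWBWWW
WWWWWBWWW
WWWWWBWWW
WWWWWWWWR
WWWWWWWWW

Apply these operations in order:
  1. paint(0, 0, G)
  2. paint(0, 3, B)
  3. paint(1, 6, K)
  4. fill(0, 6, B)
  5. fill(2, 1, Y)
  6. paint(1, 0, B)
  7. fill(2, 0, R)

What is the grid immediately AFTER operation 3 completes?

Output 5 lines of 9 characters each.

After op 1 paint(0,0,G):
GWWWWBWWW
WWWWWBWWW
WWWWWBWWW
WWWWWWWWR
WWWWWWWWW
After op 2 paint(0,3,B):
GWWBWBWWW
WWWWWBWWW
WWWWWBWWW
WWWWWWWWR
WWWWWWWWW
After op 3 paint(1,6,K):
GWWBWBWWW
WWWWWBKWW
WWWWWBWWW
WWWWWWWWR
WWWWWWWWW

Answer: GWWBWBWWW
WWWWWBKWW
WWWWWBWWW
WWWWWWWWR
WWWWWWWWW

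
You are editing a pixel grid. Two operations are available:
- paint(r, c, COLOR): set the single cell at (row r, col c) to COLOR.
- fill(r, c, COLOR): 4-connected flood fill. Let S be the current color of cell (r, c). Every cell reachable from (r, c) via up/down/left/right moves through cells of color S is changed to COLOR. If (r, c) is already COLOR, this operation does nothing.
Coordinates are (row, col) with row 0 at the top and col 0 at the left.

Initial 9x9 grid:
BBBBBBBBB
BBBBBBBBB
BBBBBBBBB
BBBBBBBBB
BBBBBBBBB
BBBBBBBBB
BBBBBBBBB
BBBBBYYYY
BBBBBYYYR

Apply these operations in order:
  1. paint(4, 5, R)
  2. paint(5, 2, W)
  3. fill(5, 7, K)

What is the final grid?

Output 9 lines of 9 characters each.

Answer: KKKKKKKKK
KKKKKKKKK
KKKKKKKKK
KKKKKKKKK
KKKKKRKKK
KKWKKKKKK
KKKKKKKKK
KKKKKYYYY
KKKKKYYYR

Derivation:
After op 1 paint(4,5,R):
BBBBBBBBB
BBBBBBBBB
BBBBBBBBB
BBBBBBBBB
BBBBBRBBB
BBBBBBBBB
BBBBBBBBB
BBBBBYYYY
BBBBBYYYR
After op 2 paint(5,2,W):
BBBBBBBBB
BBBBBBBBB
BBBBBBBBB
BBBBBBBBB
BBBBBRBBB
BBWBBBBBB
BBBBBBBBB
BBBBBYYYY
BBBBBYYYR
After op 3 fill(5,7,K) [71 cells changed]:
KKKKKKKKK
KKKKKKKKK
KKKKKKKKK
KKKKKKKKK
KKKKKRKKK
KKWKKKKKK
KKKKKKKKK
KKKKKYYYY
KKKKKYYYR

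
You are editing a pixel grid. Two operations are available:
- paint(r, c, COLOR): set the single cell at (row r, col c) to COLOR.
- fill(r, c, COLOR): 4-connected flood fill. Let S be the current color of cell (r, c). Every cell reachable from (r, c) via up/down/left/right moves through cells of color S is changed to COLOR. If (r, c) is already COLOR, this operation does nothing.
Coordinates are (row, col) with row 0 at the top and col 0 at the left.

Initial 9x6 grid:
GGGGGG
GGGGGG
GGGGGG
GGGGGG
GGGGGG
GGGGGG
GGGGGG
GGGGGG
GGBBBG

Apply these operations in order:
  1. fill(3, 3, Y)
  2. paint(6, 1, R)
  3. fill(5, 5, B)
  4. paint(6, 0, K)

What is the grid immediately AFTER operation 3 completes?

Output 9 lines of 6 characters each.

Answer: BBBBBB
BBBBBB
BBBBBB
BBBBBB
BBBBBB
BBBBBB
BRBBBB
BBBBBB
BBBBBB

Derivation:
After op 1 fill(3,3,Y) [51 cells changed]:
YYYYYY
YYYYYY
YYYYYY
YYYYYY
YYYYYY
YYYYYY
YYYYYY
YYYYYY
YYBBBY
After op 2 paint(6,1,R):
YYYYYY
YYYYYY
YYYYYY
YYYYYY
YYYYYY
YYYYYY
YRYYYY
YYYYYY
YYBBBY
After op 3 fill(5,5,B) [50 cells changed]:
BBBBBB
BBBBBB
BBBBBB
BBBBBB
BBBBBB
BBBBBB
BRBBBB
BBBBBB
BBBBBB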